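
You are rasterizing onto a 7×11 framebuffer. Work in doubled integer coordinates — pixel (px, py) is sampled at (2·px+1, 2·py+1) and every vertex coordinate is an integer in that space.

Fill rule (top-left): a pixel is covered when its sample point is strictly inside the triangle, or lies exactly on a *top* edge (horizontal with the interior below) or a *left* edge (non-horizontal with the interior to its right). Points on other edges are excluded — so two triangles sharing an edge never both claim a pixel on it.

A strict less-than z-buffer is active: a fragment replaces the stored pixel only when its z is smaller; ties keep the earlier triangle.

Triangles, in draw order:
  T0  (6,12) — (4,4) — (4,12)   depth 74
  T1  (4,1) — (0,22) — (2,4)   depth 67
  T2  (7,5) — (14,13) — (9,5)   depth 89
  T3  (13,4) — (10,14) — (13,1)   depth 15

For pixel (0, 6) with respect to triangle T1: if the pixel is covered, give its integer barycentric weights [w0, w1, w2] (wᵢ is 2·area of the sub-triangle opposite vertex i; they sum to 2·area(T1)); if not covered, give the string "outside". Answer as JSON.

T0:
  2·area = 16  (B↔C swapped to make it positive)
  edge (6, 12)→(4, 12): d=(-2,0) right/bottom  bias=-1
  edge (4, 12)→(4, 4): d=(0,-8) top-left  bias=+0
  edge (4, 4)→(6, 12): d=(2,8) right/bottom  bias=-1
    (2,4)@(5, 9): e=[6,8,2] → █
    (3,4)@(7, 9): e=[6,24,-14] → ·
    (2,5)@(5, 11): e=[2,8,6] → █
    (3,5)@(7, 11): e=[2,24,-10] → ·
    (2,6)@(5, 13): e=[-2,8,10] → ·
  covered (2 px):
    · · · · · · ·
    · · · · · · ·
    · · · · · · ·
    · · · · · · ·
    · · █ · · · ·
    · · █ · · · ·
    · · · · · · ·
    · · · · · · ·
    · · · · · · ·
    · · · · · · ·
    · · · · · · ·
T1:
  2·area = 30
  edge (4, 1)→(0, 22): d=(-4,21) right/bottom  bias=-1
  edge (0, 22)→(2, 4): d=(2,-18) top-left  bias=+0
  edge (2, 4)→(4, 1): d=(2,-3) top-left  bias=+0
    (1,1)@(3, 3): e=[13,16,1] → █
    (2,1)@(5, 3): e=[-29,52,7] → ·
    (1,2)@(3, 5): e=[5,20,5] → █
    (2,2)@(5, 5): e=[-37,56,11] → ·
    (1,3)@(3, 7): e=[-3,24,9] → ·
    (0,6)@(1, 13): e=[15,0,15] → █  [on edge]
    (1,6)@(3, 13): e=[-27,36,21] → ·
    (0,7)@(1, 15): e=[7,4,19] → █
    (1,7)@(3, 15): e=[-35,40,25] → ·
    (0,8)@(1, 17): e=[-1,8,23] → ·
  covered (4 px):
    · · · · · · ·
    · █ · · · · ·
    · █ · · · · ·
    · · · · · · ·
    · · · · · · ·
    · · · · · · ·
    █ · · · · · ·
    █ · · · · · ·
    · · · · · · ·
    · · · · · · ·
    · · · · · · ·
T2:
  2·area = 16  (B↔C swapped to make it positive)
  edge (7, 5)→(9, 5): d=(2,0) top-left  bias=+0
  edge (9, 5)→(14, 13): d=(5,8) right/bottom  bias=-1
  edge (14, 13)→(7, 5): d=(-7,-8) top-left  bias=+0
    (0,2)@(1, 5): e=[0,64,-48] → ·  [on edge]
    (1,2)@(3, 5): e=[0,48,-32] → ·  [on edge]
    (2,2)@(5, 5): e=[0,32,-16] → ·  [on edge]
    (3,2)@(7, 5): e=[0,16,0] → █  [on edge]
    (4,2)@(9, 5): e=[0,0,16] → ·  [on edge]
    (5,2)@(11, 5): e=[0,-16,32] → ·  [on edge]
    (6,2)@(13, 5): e=[0,-32,48] → ·  [on edge]
    (3,3)@(7, 7): e=[4,26,-14] → ·
    (4,3)@(9, 7): e=[4,10,2] → █
    (5,3)@(11, 7): e=[4,-6,18] → ·
    (4,4)@(9, 9): e=[8,20,-12] → ·
    (5,4)@(11, 9): e=[8,4,4] → █
  covered (3 px):
    · · · · · · ·
    · · · · · · ·
    · · · █ · · ·
    · · · · █ · ·
    · · · · · █ ·
    · · · · · · ·
    · · · · · · ·
    · · · · · · ·
    · · · · · · ·
    · · · · · · ·
    · · · · · · ·
T3:
  2·area = 9
  edge (13, 4)→(10, 14): d=(-3,10) right/bottom  bias=-1
  edge (10, 14)→(13, 1): d=(3,-13) top-left  bias=+0
  edge (13, 1)→(13, 4): d=(0,3) right/bottom  bias=-1
    (6,0)@(13, 1): e=[9,0,0] → ·  [on edge]
    (6,1)@(13, 3): e=[3,6,0] → ·  [on edge]
    (6,2)@(13, 5): e=[-3,12,0] → ·  [on edge]
    (6,3)@(13, 7): e=[-9,18,0] → ·  [on edge]
    (6,4)@(13, 9): e=[-15,24,0] → ·  [on edge]
    (6,5)@(13, 11): e=[-21,30,0] → ·  [on edge]
    (6,6)@(13, 13): e=[-27,36,0] → ·  [on edge]
    (6,7)@(13, 15): e=[-33,42,0] → ·  [on edge]
    (6,8)@(13, 17): e=[-39,48,0] → ·  [on edge]
    (6,9)@(13, 19): e=[-45,54,0] → ·  [on edge]
    (6,10)@(13, 21): e=[-51,60,0] → ·  [on edge]
  covered (0 px):
    · · · · · · ·
    · · · · · · ·
    · · · · · · ·
    · · · · · · ·
    · · · · · · ·
    · · · · · · ·
    · · · · · · ·
    · · · · · · ·
    · · · · · · ·
    · · · · · · ·
    · · · · · · ·

Answer: [0,15,15]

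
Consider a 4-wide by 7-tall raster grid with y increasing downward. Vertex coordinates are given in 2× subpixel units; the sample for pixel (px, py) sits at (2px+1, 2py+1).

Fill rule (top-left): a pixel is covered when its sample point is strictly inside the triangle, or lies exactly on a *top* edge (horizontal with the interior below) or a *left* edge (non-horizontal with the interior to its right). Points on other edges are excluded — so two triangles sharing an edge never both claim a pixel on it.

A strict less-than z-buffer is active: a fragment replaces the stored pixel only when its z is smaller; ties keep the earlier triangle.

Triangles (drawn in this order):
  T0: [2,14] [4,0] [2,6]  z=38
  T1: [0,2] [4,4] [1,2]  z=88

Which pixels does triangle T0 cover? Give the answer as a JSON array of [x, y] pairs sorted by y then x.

T0:
  2·area = 16  (B↔C swapped to make it positive)
  edge (2, 14)→(2, 6): d=(0,-8) top-left  bias=+0
  edge (2, 6)→(4, 0): d=(2,-6) top-left  bias=+0
  edge (4, 0)→(2, 14): d=(-2,14) right/bottom  bias=-1
    (1,1)@(3, 3): e=[8,0,8] → █  [on edge]
    (2,1)@(5, 3): e=[24,12,-20] → ·
    (1,2)@(3, 5): e=[8,4,4] → █
    (2,2)@(5, 5): e=[24,16,-24] → ·
    (1,3)@(3, 7): e=[8,8,0] → ·  [on edge]
    (0,4)@(1, 9): e=[-8,0,24] → ·  [on edge]
  covered (2 px):
    · · · ·
    · █ · ·
    · █ · ·
    · · · ·
    · · · ·
    · · · ·
    · · · ·
T1:
  2·area = 2  (B↔C swapped to make it positive)
  edge (0, 2)→(1, 2): d=(1,0) top-left  bias=+0
  edge (1, 2)→(4, 4): d=(3,2) right/bottom  bias=-1
  edge (4, 4)→(0, 2): d=(-4,-2) top-left  bias=+0
  covered (0 px):
    · · · ·
    · · · ·
    · · · ·
    · · · ·
    · · · ·
    · · · ·
    · · · ·

Result: [[1,1],[1,2]]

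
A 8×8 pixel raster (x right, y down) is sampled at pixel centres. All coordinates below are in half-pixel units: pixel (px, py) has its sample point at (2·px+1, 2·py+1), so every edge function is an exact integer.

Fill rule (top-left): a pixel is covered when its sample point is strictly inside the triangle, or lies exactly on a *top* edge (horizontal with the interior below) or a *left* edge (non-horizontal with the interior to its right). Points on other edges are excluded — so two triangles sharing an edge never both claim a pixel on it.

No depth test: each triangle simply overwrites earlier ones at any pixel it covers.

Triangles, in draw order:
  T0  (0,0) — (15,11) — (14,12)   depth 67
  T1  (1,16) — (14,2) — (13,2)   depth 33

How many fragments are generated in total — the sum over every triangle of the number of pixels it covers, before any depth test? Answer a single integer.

T0:
  2·area = 26
  edge (0, 0)→(15, 11): d=(15,11) right/bottom  bias=-1
  edge (15, 11)→(14, 12): d=(-1,1) right/bottom  bias=-1
  edge (14, 12)→(0, 0): d=(-14,-12) top-left  bias=+0
    (4,3)@(9, 7): e=[6,10,10] → #
    (5,3)@(11, 7): e=[-16,8,34] → ·
    (4,4)@(9, 9): e=[36,8,-18] → ·
    (5,4)@(11, 9): e=[14,6,6] → #
    (6,4)@(13, 9): e=[-8,4,30] → ·
    (5,5)@(11, 11): e=[44,4,-22] → ·
    (6,5)@(13, 11): e=[22,2,2] → #
    (7,5)@(15, 11): e=[0,0,26] → ·  [on edge]
    (6,6)@(13, 13): e=[52,0,-26] → ·  [on edge]
    (5,7)@(11, 15): e=[104,0,-78] → ·  [on edge]
  covered (3 px):
    · · · · · · · ·
    · · · · · · · ·
    · · · · · · · ·
    · · · · # · · ·
    · · · · · # · ·
    · · · · · · # ·
    · · · · · · · ·
    · · · · · · · ·
T1:
  2·area = 14  (B↔C swapped to make it positive)
  edge (1, 16)→(13, 2): d=(12,-14) top-left  bias=+0
  edge (13, 2)→(14, 2): d=(1,0) top-left  bias=+0
  edge (14, 2)→(1, 16): d=(-13,14) right/bottom  bias=-1
    (6,1)@(13, 3): e=[12,1,1] → #
    (7,1)@(15, 3): e=[40,1,-27] → ·
    (5,2)@(11, 5): e=[8,3,3] → #
    (6,2)@(13, 5): e=[36,3,-25] → ·
    (4,3)@(9, 7): e=[4,5,5] → #
    (5,3)@(11, 7): e=[32,5,-23] → ·
    (3,4)@(7, 9): e=[0,7,7] → #  [on edge]
    (4,4)@(9, 9): e=[28,7,-21] → ·
    (3,5)@(7, 11): e=[24,9,-19] → ·
  covered (4 px):
    · · · · · · · ·
    · · · · · · # ·
    · · · · · # · ·
    · · · · # · · ·
    · · · # · · · ·
    · · · · · · · ·
    · · · · · · · ·
    · · · · · · · ·

Result: 7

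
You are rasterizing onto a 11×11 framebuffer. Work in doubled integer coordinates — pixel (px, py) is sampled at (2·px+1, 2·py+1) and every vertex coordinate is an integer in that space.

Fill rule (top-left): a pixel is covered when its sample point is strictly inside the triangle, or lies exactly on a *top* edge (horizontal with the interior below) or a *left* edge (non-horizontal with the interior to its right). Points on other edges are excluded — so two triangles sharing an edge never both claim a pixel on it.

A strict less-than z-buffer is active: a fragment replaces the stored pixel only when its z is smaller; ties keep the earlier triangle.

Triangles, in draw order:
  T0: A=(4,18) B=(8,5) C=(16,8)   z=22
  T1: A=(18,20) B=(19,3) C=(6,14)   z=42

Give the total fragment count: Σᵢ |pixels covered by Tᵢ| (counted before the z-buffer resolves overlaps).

T0:
  2·area = 116
  edge (4, 18)→(8, 5): d=(4,-13) top-left  bias=+0
  edge (8, 5)→(16, 8): d=(8,3) right/bottom  bias=-1
  edge (16, 8)→(4, 18): d=(-12,10) right/bottom  bias=-1
    (4,3)@(9, 7): e=[21,13,82] → █
    (5,3)@(11, 7): e=[47,7,62] → █
    (6,3)@(13, 7): e=[73,1,42] → █
    (7,3)@(15, 7): e=[99,-5,22] → ·
    (3,4)@(7, 9): e=[3,35,78] → █
    (7,4)@(15, 9): e=[107,11,-2] → ·
    (3,5)@(7, 11): e=[11,51,54] → █
    (6,5)@(13, 11): e=[89,33,-6] → ·
    (3,6)@(7, 13): e=[19,67,30] → █
    (5,6)@(11, 13): e=[71,55,-10] → ·
    (2,7)@(5, 15): e=[1,89,26] → █
    (4,7)@(9, 15): e=[53,77,-14] → ·
  covered (15 px):
    · · · · · · · · · · ·
    · · · · · · · · · · ·
    · · · · · · · · · · ·
    · · · · █ █ █ · · · ·
    · · · █ █ █ █ · · · ·
    · · · █ █ █ · · · · ·
    · · · █ █ · · · · · ·
    · · █ █ · · · · · · ·
    · · █ · · · · · · · ·
    · · · · · · · · · · ·
    · · · · · · · · · · ·
T1:
  2·area = 210  (B↔C swapped to make it positive)
  edge (18, 20)→(6, 14): d=(-12,-6) top-left  bias=+0
  edge (6, 14)→(19, 3): d=(13,-11) top-left  bias=+0
  edge (19, 3)→(18, 20): d=(-1,17) right/bottom  bias=-1
    (9,1)@(19, 3): e=[210,0,0] → ·  [on edge]
    (8,2)@(17, 5): e=[174,4,32] → █
    (9,2)@(19, 5): e=[186,26,-2] → ·
    (7,3)@(15, 7): e=[138,8,64] → █
    (9,3)@(19, 7): e=[162,52,-4] → ·
    (6,4)@(13, 9): e=[102,12,96] → █
    (9,4)@(19, 9): e=[138,78,-6] → ·
    (5,5)@(11, 11): e=[66,16,128] → █
    (9,5)@(19, 11): e=[114,104,-8] → ·
    (4,6)@(9, 13): e=[30,20,160] → █
    (9,6)@(19, 13): e=[90,130,-10] → ·
    (4,7)@(9, 15): e=[6,46,158] → █
  covered (24 px):
    · · · · · · · · · · ·
    · · · · · · · · · · ·
    · · · · · · · · █ · ·
    · · · · · · · █ █ · ·
    · · · · · · █ █ █ · ·
    · · · · · █ █ █ █ · ·
    · · · · █ █ █ █ █ · ·
    · · · · █ █ █ █ █ · ·
    · · · · · · █ █ █ · ·
    · · · · · · · · █ · ·
    · · · · · · · · · · ·

Answer: 39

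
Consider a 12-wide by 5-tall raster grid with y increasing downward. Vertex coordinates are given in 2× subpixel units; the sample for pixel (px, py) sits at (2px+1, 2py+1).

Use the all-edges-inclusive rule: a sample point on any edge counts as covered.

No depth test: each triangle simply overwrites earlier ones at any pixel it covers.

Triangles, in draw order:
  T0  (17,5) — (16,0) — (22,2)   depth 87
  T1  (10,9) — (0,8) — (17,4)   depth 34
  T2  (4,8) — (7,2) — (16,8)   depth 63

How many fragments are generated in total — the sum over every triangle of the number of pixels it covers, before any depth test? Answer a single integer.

T0:
  2·area = 28
  edge (17, 5)→(16, 0): d=(-1,-5) inclusive
  edge (16, 0)→(22, 2): d=(6,2) inclusive
  edge (22, 2)→(17, 5): d=(-5,3) inclusive
    (8,0)@(17, 1): e=[4,4,20] → #
    (9,0)@(19, 1): e=[14,0,14] → #  [on edge]
    (10,0)@(21, 1): e=[24,-4,8] → ·
    (8,1)@(17, 3): e=[2,16,10] → #
    (10,1)@(21, 3): e=[22,8,-2] → ·
    (8,2)@(17, 5): e=[0,28,0] → #  [on edge]
    (9,2)@(19, 5): e=[10,24,-6] → ·
    (8,3)@(17, 7): e=[-2,40,-10] → ·
  covered (5 px):
    · · · · · · · · # # · ·
    · · · · · · · · # # · ·
    · · · · · · · · # · · ·
    · · · · · · · · · · · ·
    · · · · · · · · · · · ·
T1:
  2·area = 57
  edge (10, 9)→(0, 8): d=(-10,-1) inclusive
  edge (0, 8)→(17, 4): d=(17,-4) inclusive
  edge (17, 4)→(10, 9): d=(-7,5) inclusive
    (6,2)@(13, 5): e=[43,1,13] → #
    (7,2)@(15, 5): e=[45,9,3] → #
    (8,2)@(17, 5): e=[47,17,-7] → ·
    (2,3)@(5, 7): e=[15,3,39] → #
    (3,3)@(7, 7): e=[17,11,29] → #
    (4,3)@(9, 7): e=[19,19,19] → #
    (5,3)@(11, 7): e=[21,27,9] → #
    (6,3)@(13, 7): e=[23,35,-1] → ·
    (7,3)@(15, 7): e=[25,43,-11] → ·
    (2,4)@(5, 9): e=[-5,37,25] → ·
    (3,4)@(7, 9): e=[-3,45,15] → ·
    (4,4)@(9, 9): e=[-1,53,5] → ·
  covered (6 px):
    · · · · · · · · · · · ·
    · · · · · · · · · · · ·
    · · · · · · # # · · · ·
    · · # # # # · · · · · ·
    · · · · · · · · · · · ·
T2:
  2·area = 72
  edge (4, 8)→(7, 2): d=(3,-6) inclusive
  edge (7, 2)→(16, 8): d=(9,6) inclusive
  edge (16, 8)→(4, 8): d=(-12,0) inclusive
    (3,1)@(7, 3): e=[3,9,60] → #
    (4,1)@(9, 3): e=[15,-3,60] → ·
    (3,2)@(7, 5): e=[9,27,36] → #
    (4,2)@(9, 5): e=[21,15,36] → #
    (5,2)@(11, 5): e=[33,3,36] → #
    (6,2)@(13, 5): e=[45,-9,36] → ·
    (2,3)@(5, 7): e=[3,57,12] → #
    (6,3)@(13, 7): e=[51,9,12] → #
    (7,3)@(15, 7): e=[63,-3,12] → ·
    (2,4)@(5, 9): e=[9,75,-12] → ·
    (3,4)@(7, 9): e=[21,63,-12] → ·
    (4,4)@(9, 9): e=[33,51,-12] → ·
  covered (9 px):
    · · · · · · · · · · · ·
    · · · # · · · · · · · ·
    · · · # # # · · · · · ·
    · · # # # # # · · · · ·
    · · · · · · · · · · · ·

Answer: 20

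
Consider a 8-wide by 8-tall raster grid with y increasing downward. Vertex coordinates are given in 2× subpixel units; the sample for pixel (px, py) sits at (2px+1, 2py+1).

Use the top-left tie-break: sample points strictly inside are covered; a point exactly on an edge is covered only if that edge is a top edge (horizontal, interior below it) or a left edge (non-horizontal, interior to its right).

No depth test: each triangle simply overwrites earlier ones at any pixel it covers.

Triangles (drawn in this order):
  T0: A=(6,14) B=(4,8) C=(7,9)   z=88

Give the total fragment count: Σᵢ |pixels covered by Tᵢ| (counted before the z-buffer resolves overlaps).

T0:
  2·area = 16
  edge (6, 14)→(4, 8): d=(-2,-6) top-left  bias=+0
  edge (4, 8)→(7, 9): d=(3,1) right/bottom  bias=-1
  edge (7, 9)→(6, 14): d=(-1,5) right/bottom  bias=-1
    (1,2)@(3, 5): e=[0,-8,24] → .  [on edge]
    (0,3)@(1, 7): e=[-16,0,32] → .  [on edge]
    (2,4)@(5, 9): e=[4,2,10] → X
    (3,4)@(7, 9): e=[16,0,0] → .  [on edge]
    (2,5)@(5, 11): e=[0,8,8] → X  [on edge]
    (3,5)@(7, 11): e=[12,6,-2] → .
    (6,5)@(13, 11): e=[48,0,-32] → .  [on edge]
    (2,6)@(5, 13): e=[-4,14,6] → .
  covered (2 px):
    . . . . . . . .
    . . . . . . . .
    . . . . . . . .
    . . . . . . . .
    . . X . . . . .
    . . X . . . . .
    . . . . . . . .
    . . . . . . . .

Answer: 2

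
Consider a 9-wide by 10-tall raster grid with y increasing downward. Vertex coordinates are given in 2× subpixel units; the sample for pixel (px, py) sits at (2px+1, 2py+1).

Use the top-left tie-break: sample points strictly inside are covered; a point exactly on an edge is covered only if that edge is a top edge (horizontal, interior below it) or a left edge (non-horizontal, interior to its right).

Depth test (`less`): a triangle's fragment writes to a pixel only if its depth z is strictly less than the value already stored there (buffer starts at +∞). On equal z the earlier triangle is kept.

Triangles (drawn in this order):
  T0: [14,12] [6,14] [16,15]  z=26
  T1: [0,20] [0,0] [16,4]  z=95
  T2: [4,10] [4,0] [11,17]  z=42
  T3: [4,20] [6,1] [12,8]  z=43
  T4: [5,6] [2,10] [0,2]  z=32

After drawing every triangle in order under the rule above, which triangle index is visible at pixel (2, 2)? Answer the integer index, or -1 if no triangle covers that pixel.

T0:
  2·area = 28  (B↔C swapped to make it positive)
  edge (14, 12)→(16, 15): d=(2,3) right/bottom  bias=-1
  edge (16, 15)→(6, 14): d=(-10,-1) top-left  bias=+0
  edge (6, 14)→(14, 12): d=(8,-2) top-left  bias=+0
    (5,6)@(11, 13): e=[11,15,2] → #
    (6,6)@(13, 13): e=[5,17,6] → #
    (7,6)@(15, 13): e=[-1,19,10] → ·
    (5,7)@(11, 15): e=[15,-5,18] → ·
    (6,7)@(13, 15): e=[9,-3,22] → ·
  covered (2 px):
    · · · · · · · · ·
    · · · · · · · · ·
    · · · · · · · · ·
    · · · · · · · · ·
    · · · · · · · · ·
    · · · · · · · · ·
    · · · · · # # · ·
    · · · · · · · · ·
    · · · · · · · · ·
    · · · · · · · · ·
T1:
  2·area = 320
  edge (0, 20)→(0, 0): d=(0,-20) top-left  bias=+0
  edge (0, 0)→(16, 4): d=(16,4) right/bottom  bias=-1
  edge (16, 4)→(0, 20): d=(-16,16) right/bottom  bias=-1
    (0,0)@(1, 1): e=[20,12,288] → #
    (1,0)@(3, 1): e=[60,4,256] → #
    (2,0)@(5, 1): e=[100,-4,224] → ·
    (0,1)@(1, 3): e=[20,44,256] → #
    (2,1)@(5, 3): e=[100,28,192] → #
    (3,1)@(7, 3): e=[140,20,160] → #
    (4,1)@(9, 3): e=[180,12,128] → #
    (5,1)@(11, 3): e=[220,4,96] → #
    (6,1)@(13, 3): e=[260,-4,64] → ·
    (8,1)@(17, 3): e=[340,-20,0] → ·  [on edge]
    (0,2)@(1, 5): e=[20,76,224] → #
    (6,2)@(13, 5): e=[260,28,32] → #
    (7,2)@(15, 5): e=[300,20,0] → ·  [on edge]
    (6,3)@(13, 7): e=[260,60,0] → ·  [on edge]
    (5,4)@(11, 9): e=[220,100,0] → ·  [on edge]
    (4,5)@(9, 11): e=[180,140,0] → ·  [on edge]
    (3,6)@(7, 13): e=[140,180,0] → ·  [on edge]
    (2,7)@(5, 15): e=[100,220,0] → ·  [on edge]
    (1,8)@(3, 17): e=[60,260,0] → ·  [on edge]
    (0,9)@(1, 19): e=[20,300,0] → ·  [on edge]
  covered (36 px):
    # # · · · · · · ·
    # # # # # # · · ·
    # # # # # # # · ·
    # # # # # # · · ·
    # # # # # · · · ·
    # # # # · · · · ·
    # # # · · · · · ·
    # # · · · · · · ·
    # · · · · · · · ·
    · · · · · · · · ·
T2:
  2·area = 70
  edge (4, 10)→(4, 0): d=(0,-10) top-left  bias=+0
  edge (4, 0)→(11, 17): d=(7,17) right/bottom  bias=-1
  edge (11, 17)→(4, 10): d=(-7,-7) top-left  bias=+0
    (2,1)@(5, 3): e=[10,4,56] → #
    (3,1)@(7, 3): e=[30,-30,70] → ·
    (2,2)@(5, 5): e=[10,18,42] → #
    (3,2)@(7, 5): e=[30,-16,56] → ·
    (0,3)@(1, 7): e=[-30,100,0] → ·  [on edge]
    (2,3)@(5, 7): e=[10,32,28] → #
    (3,3)@(7, 7): e=[30,-2,42] → ·
    (1,4)@(3, 9): e=[-10,80,0] → ·  [on edge]
    (2,4)@(5, 9): e=[10,46,14] → #
    (3,4)@(7, 9): e=[30,12,28] → #
    (4,4)@(9, 9): e=[50,-22,42] → ·
    (2,5)@(5, 11): e=[10,60,0] → #  [on edge]
    (3,6)@(7, 13): e=[30,40,0] → #  [on edge]
    (4,7)@(9, 15): e=[50,20,0] → #  [on edge]
    (5,8)@(11, 17): e=[70,0,0] → ·  [on edge]
    (6,9)@(13, 19): e=[90,-20,0] → ·  [on edge]
  covered (10 px):
    · · · · · · · · ·
    · · # · · · · · ·
    · · # · · · · · ·
    · · # · · · · · ·
    · · # # · · · · ·
    · · # # · · · · ·
    · · · # # · · · ·
    · · · · # · · · ·
    · · · · · · · · ·
    · · · · · · · · ·
T3:
  2·area = 128
  edge (4, 20)→(6, 1): d=(2,-19) top-left  bias=+0
  edge (6, 1)→(12, 8): d=(6,7) right/bottom  bias=-1
  edge (12, 8)→(4, 20): d=(-8,12) right/bottom  bias=-1
    (3,1)@(7, 3): e=[23,5,100] → #
    (4,1)@(9, 3): e=[61,-9,76] → ·
    (3,2)@(7, 5): e=[27,17,84] → #
    (4,2)@(9, 5): e=[65,3,60] → #
    (5,2)@(11, 5): e=[103,-11,36] → ·
    (3,3)@(7, 7): e=[31,29,68] → #
    (5,3)@(11, 7): e=[107,1,20] → #
    (6,3)@(13, 7): e=[145,-13,-4] → ·
    (3,4)@(7, 9): e=[35,41,52] → #
    (6,4)@(13, 9): e=[149,-1,-20] → ·
    (2,5)@(5, 11): e=[1,67,60] → #
    (5,5)@(11, 11): e=[115,25,-12] → ·
  covered (17 px):
    · · · · · · · · ·
    · · · # · · · · ·
    · · · # # · · · ·
    · · · # # # · · ·
    · · · # # # · · ·
    · · # # # · · · ·
    · · # # · · · · ·
    · · # # · · · · ·
    · · # · · · · · ·
    · · · · · · · · ·
T4:
  2·area = 32
  edge (5, 6)→(2, 10): d=(-3,4) right/bottom  bias=-1
  edge (2, 10)→(0, 2): d=(-2,-8) top-left  bias=+0
  edge (0, 2)→(5, 6): d=(5,4) right/bottom  bias=-1
    (0,1)@(1, 3): e=[25,6,1] → #
    (1,1)@(3, 3): e=[17,22,-7] → ·
    (0,2)@(1, 5): e=[19,2,11] → #
    (1,2)@(3, 5): e=[11,18,3] → #
    (2,2)@(5, 5): e=[3,34,-5] → ·
    (0,3)@(1, 7): e=[13,-2,21] → ·
    (1,3)@(3, 7): e=[5,14,13] → #
    (2,3)@(5, 7): e=[-3,30,5] → ·
    (1,4)@(3, 9): e=[-1,10,23] → ·
  covered (4 px):
    · · · · · · · · ·
    # · · · · · · · ·
    # # · · · · · · ·
    · # · · · · · · ·
    · · · · · · · · ·
    · · · · · · · · ·
    · · · · · · · · ·
    · · · · · · · · ·
    · · · · · · · · ·
    · · · · · · · · ·

Z-buffer (winner per pixel, '.' = empty):
  1 1 . . . . . . .
  4 1 2 3 1 1 . . .
  4 4 2 3 3 1 1 . .
  1 4 2 3 3 3 . . .
  1 1 2 2 3 3 . . .
  1 1 2 2 3 . . . .
  1 1 3 2 2 0 0 . .
  1 1 3 3 2 . . . .
  1 . 3 . . . . . .
  . . . . . . . . .

Answer: 2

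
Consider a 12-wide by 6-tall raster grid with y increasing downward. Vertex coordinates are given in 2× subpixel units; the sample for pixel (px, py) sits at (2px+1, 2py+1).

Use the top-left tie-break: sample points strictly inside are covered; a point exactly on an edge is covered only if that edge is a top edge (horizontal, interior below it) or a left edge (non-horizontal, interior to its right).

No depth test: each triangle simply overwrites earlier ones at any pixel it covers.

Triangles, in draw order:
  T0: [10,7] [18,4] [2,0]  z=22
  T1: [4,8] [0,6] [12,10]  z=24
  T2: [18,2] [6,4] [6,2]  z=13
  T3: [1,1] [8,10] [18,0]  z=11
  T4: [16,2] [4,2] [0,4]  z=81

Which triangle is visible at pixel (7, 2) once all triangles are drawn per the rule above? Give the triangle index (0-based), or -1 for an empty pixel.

T0:
  2·area = 80  (B↔C swapped to make it positive)
  edge (10, 7)→(2, 0): d=(-8,-7) top-left  bias=+0
  edge (2, 0)→(18, 4): d=(16,4) right/bottom  bias=-1
  edge (18, 4)→(10, 7): d=(-8,3) right/bottom  bias=-1
    (2,0)@(5, 1): e=[13,4,63] → #
    (3,0)@(7, 1): e=[27,-4,57] → ·
    (2,1)@(5, 3): e=[-3,36,47] → ·
    (3,1)@(7, 3): e=[11,28,41] → #
    (4,1)@(9, 3): e=[25,20,35] → #
    (5,1)@(11, 3): e=[39,12,29] → #
    (6,1)@(13, 3): e=[53,4,23] → #
    (7,1)@(15, 3): e=[67,-4,17] → ·
    (3,2)@(7, 5): e=[-5,60,25] → ·
    (4,2)@(9, 5): e=[9,52,19] → #
    (7,2)@(15, 5): e=[51,28,1] → #
    (8,2)@(17, 5): e=[65,20,-5] → ·
  covered (9 px):
    · · # · · · · · · · · ·
    · · · # # # # · · · · ·
    · · · · # # # # · · · ·
    · · · · · · · · · · · ·
    · · · · · · · · · · · ·
    · · · · · · · · · · · ·
T1:
  2·area = 8
  edge (4, 8)→(0, 6): d=(-4,-2) top-left  bias=+0
  edge (0, 6)→(12, 10): d=(12,4) right/bottom  bias=-1
  edge (12, 10)→(4, 8): d=(-8,-2) top-left  bias=+0
    (1,3)@(3, 7): e=[2,0,6] → ·  [on edge]
    (4,4)@(9, 9): e=[6,0,2] → ·  [on edge]
    (7,5)@(15, 11): e=[10,0,-2] → ·  [on edge]
  covered (0 px):
    · · · · · · · · · · · ·
    · · · · · · · · · · · ·
    · · · · · · · · · · · ·
    · · · · · · · · · · · ·
    · · · · · · · · · · · ·
    · · · · · · · · · · · ·
T2:
  2·area = 24
  edge (18, 2)→(6, 4): d=(-12,2) right/bottom  bias=-1
  edge (6, 4)→(6, 2): d=(0,-2) top-left  bias=+0
  edge (6, 2)→(18, 2): d=(12,0) top-left  bias=+0
    (3,1)@(7, 3): e=[10,2,12] → #
    (4,1)@(9, 3): e=[6,6,12] → #
    (5,1)@(11, 3): e=[2,10,12] → #
    (6,1)@(13, 3): e=[-2,14,12] → ·
    (3,2)@(7, 5): e=[-14,2,36] → ·
    (4,2)@(9, 5): e=[-18,6,36] → ·
    (5,2)@(11, 5): e=[-22,10,36] → ·
  covered (3 px):
    · · · · · · · · · · · ·
    · · · # # # · · · · · ·
    · · · · · · · · · · · ·
    · · · · · · · · · · · ·
    · · · · · · · · · · · ·
    · · · · · · · · · · · ·
T3:
  2·area = 160  (B↔C swapped to make it positive)
  edge (1, 1)→(18, 0): d=(17,-1) top-left  bias=+0
  edge (18, 0)→(8, 10): d=(-10,10) right/bottom  bias=-1
  edge (8, 10)→(1, 1): d=(-7,-9) top-left  bias=+0
    (0,0)@(1, 1): e=[0,160,0] → #  [on edge]
    (1,0)@(3, 1): e=[2,140,18] → #
    (2,0)@(5, 1): e=[4,120,36] → #
    (3,0)@(7, 1): e=[6,100,54] → #
    (4,0)@(9, 1): e=[8,80,72] → #
    (5,0)@(11, 1): e=[10,60,90] → #
    (6,0)@(13, 1): e=[12,40,108] → #
    (7,0)@(15, 1): e=[14,20,126] → #
    (8,0)@(17, 1): e=[16,0,144] → ·  [on edge]
    (0,1)@(1, 3): e=[34,140,-14] → ·
    (1,1)@(3, 3): e=[36,120,4] → #
    (7,1)@(15, 3): e=[48,0,112] → ·  [on edge]
    (6,2)@(13, 5): e=[80,0,80] → ·  [on edge]
    (5,3)@(11, 7): e=[112,0,48] → ·  [on edge]
    (4,4)@(9, 9): e=[144,0,16] → ·  [on edge]
    (3,5)@(7, 11): e=[176,0,-16] → ·  [on edge]
  covered (20 px):
    # # # # # # # # · · · ·
    · # # # # # # · · · · ·
    · · # # # # · · · · · ·
    · · · # # · · · · · · ·
    · · · · · · · · · · · ·
    · · · · · · · · · · · ·
T4:
  2·area = 24  (B↔C swapped to make it positive)
  edge (16, 2)→(0, 4): d=(-16,2) right/bottom  bias=-1
  edge (0, 4)→(4, 2): d=(4,-2) top-left  bias=+0
  edge (4, 2)→(16, 2): d=(12,0) top-left  bias=+0
    (1,1)@(3, 3): e=[10,2,12] → #
    (2,1)@(5, 3): e=[6,6,12] → #
    (3,1)@(7, 3): e=[2,10,12] → #
    (4,1)@(9, 3): e=[-2,14,12] → ·
    (1,2)@(3, 5): e=[-22,10,36] → ·
    (2,2)@(5, 5): e=[-26,14,36] → ·
    (3,2)@(7, 5): e=[-30,18,36] → ·
  covered (3 px):
    · · · · · · · · · · · ·
    · # # # · · · · · · · ·
    · · · · · · · · · · · ·
    · · · · · · · · · · · ·
    · · · · · · · · · · · ·
    · · · · · · · · · · · ·

Z-buffer (winner per pixel, '.' = empty):
  3 3 3 3 3 3 3 3 . . . .
  . 4 4 4 3 3 3 . . . . .
  . . 3 3 3 3 0 0 . . . .
  . . . 3 3 . . . . . . .
  . . . . . . . . . . . .
  . . . . . . . . . . . .

Result: 0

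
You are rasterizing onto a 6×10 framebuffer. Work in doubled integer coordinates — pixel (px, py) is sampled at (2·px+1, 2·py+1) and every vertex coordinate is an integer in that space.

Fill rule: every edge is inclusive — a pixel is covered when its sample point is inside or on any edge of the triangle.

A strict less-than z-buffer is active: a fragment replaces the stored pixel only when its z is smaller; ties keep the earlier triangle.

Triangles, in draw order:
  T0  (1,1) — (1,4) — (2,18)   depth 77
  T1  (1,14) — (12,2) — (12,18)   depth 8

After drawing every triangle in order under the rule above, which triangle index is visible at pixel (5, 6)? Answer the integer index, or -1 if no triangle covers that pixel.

T0:
  2·area = 3  (B↔C swapped to make it positive)
  edge (1, 1)→(2, 18): d=(1,17) inclusive
  edge (2, 18)→(1, 4): d=(-1,-14) inclusive
  edge (1, 4)→(1, 1): d=(0,-3) inclusive
    (0,0)@(1, 1): e=[0,3,0] → #  [on edge]
    (1,0)@(3, 1): e=[-34,31,6] → ·
    (0,1)@(1, 3): e=[2,1,0] → #  [on edge]
    (1,1)@(3, 3): e=[-32,29,6] → ·
    (0,2)@(1, 5): e=[4,-1,0] → ·  [on edge]
    (0,3)@(1, 7): e=[6,-3,0] → ·  [on edge]
    (0,4)@(1, 9): e=[8,-5,0] → ·  [on edge]
    (0,5)@(1, 11): e=[10,-7,0] → ·  [on edge]
    (0,6)@(1, 13): e=[12,-9,0] → ·  [on edge]
    (0,7)@(1, 15): e=[14,-11,0] → ·  [on edge]
    (0,8)@(1, 17): e=[16,-13,0] → ·  [on edge]
    (0,9)@(1, 19): e=[18,-15,0] → ·  [on edge]
  covered (2 px):
    # · · · · ·
    # · · · · ·
    · · · · · ·
    · · · · · ·
    · · · · · ·
    · · · · · ·
    · · · · · ·
    · · · · · ·
    · · · · · ·
    · · · · · ·
T1:
  2·area = 176
  edge (1, 14)→(12, 2): d=(11,-12) inclusive
  edge (12, 2)→(12, 18): d=(0,16) inclusive
  edge (12, 18)→(1, 14): d=(-11,-4) inclusive
    (5,2)@(11, 5): e=[21,16,139] → #
    (4,3)@(9, 7): e=[19,48,109] → #
    (3,4)@(7, 9): e=[17,80,79] → #
    (2,5)@(5, 11): e=[15,112,49] → #
    (1,6)@(3, 13): e=[13,144,19] → #
    (1,7)@(3, 15): e=[35,144,-3] → ·
    (2,7)@(5, 15): e=[59,112,5] → #
    (2,8)@(5, 17): e=[81,112,-17] → ·
    (3,8)@(7, 17): e=[105,80,-9] → ·
    (4,8)@(9, 17): e=[129,48,-1] → ·
    (5,8)@(11, 17): e=[153,16,7] → #
    (5,9)@(11, 19): e=[175,16,-15] → ·
  covered (20 px):
    · · · · · ·
    · · · · · ·
    · · · · · #
    · · · · # #
    · · · # # #
    · · # # # #
    · # # # # #
    · · # # # #
    · · · · · #
    · · · · · ·

Z-buffer (winner per pixel, '.' = empty):
  0 . . . . .
  0 . . . . .
  . . . . . 1
  . . . . 1 1
  . . . 1 1 1
  . . 1 1 1 1
  . 1 1 1 1 1
  . . 1 1 1 1
  . . . . . 1
  . . . . . .

Final: 1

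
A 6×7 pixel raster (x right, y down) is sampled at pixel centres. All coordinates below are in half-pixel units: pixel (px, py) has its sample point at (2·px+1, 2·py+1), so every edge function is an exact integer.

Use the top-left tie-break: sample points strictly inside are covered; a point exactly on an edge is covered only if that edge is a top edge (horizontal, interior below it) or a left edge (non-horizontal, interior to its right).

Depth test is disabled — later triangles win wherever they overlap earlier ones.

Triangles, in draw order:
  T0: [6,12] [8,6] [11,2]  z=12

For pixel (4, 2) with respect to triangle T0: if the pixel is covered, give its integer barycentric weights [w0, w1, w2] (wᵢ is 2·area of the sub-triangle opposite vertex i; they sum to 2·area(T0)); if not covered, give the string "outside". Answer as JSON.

T0:
  2·area = 10
  edge (6, 12)→(8, 6): d=(2,-6) top-left  bias=+0
  edge (8, 6)→(11, 2): d=(3,-4) top-left  bias=+0
  edge (11, 2)→(6, 12): d=(-5,10) right/bottom  bias=-1
    (4,1)@(9, 3): e=[0,-5,15] → ·  [on edge]
    (4,2)@(9, 5): e=[4,1,5] → #
    (5,2)@(11, 5): e=[16,9,-15] → ·
    (4,3)@(9, 7): e=[8,7,-5] → ·
    (3,4)@(7, 9): e=[0,5,5] → #  [on edge]
    (4,4)@(9, 9): e=[12,13,-15] → ·
    (3,5)@(7, 11): e=[4,11,-5] → ·
  covered (2 px):
    · · · · · ·
    · · · · · ·
    · · · · # ·
    · · · · · ·
    · · · # · ·
    · · · · · ·
    · · · · · ·

Final: [1,5,4]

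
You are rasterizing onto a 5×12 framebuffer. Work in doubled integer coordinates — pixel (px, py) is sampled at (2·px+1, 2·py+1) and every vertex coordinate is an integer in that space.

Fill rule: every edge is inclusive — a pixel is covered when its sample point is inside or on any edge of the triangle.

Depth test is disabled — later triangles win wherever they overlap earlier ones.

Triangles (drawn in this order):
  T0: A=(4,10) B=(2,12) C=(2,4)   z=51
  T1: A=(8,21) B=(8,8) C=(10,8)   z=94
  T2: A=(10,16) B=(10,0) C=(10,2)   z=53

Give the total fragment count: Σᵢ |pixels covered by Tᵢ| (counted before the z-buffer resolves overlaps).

T0:
  2·area = 16
  edge (4, 10)→(2, 12): d=(-2,2) inclusive
  edge (2, 12)→(2, 4): d=(0,-8) inclusive
  edge (2, 4)→(4, 10): d=(2,6) inclusive
    (0,0)@(1, 1): e=[24,-8,0] → ·  [on edge]
    (4,2)@(9, 5): e=[0,56,-40] → ·  [on edge]
    (1,3)@(3, 7): e=[8,8,0] → █  [on edge]
    (2,3)@(5, 7): e=[4,24,-12] → ·
    (3,3)@(7, 7): e=[0,40,-24] → ·  [on edge]
    (1,4)@(3, 9): e=[4,8,4] → █
    (2,4)@(5, 9): e=[0,24,-8] → ·  [on edge]
    (1,5)@(3, 11): e=[0,8,8] → █  [on edge]
    (2,5)@(5, 11): e=[-4,24,-4] → ·
    (0,6)@(1, 13): e=[0,-8,24] → ·  [on edge]
    (1,6)@(3, 13): e=[-4,8,12] → ·
    (2,6)@(5, 13): e=[-8,24,0] → ·  [on edge]
    (3,9)@(7, 19): e=[-24,40,0] → ·  [on edge]
  covered (3 px):
    · · · · ·
    · · · · ·
    · · · · ·
    · █ · · ·
    · █ · · ·
    · █ · · ·
    · · · · ·
    · · · · ·
    · · · · ·
    · · · · ·
    · · · · ·
    · · · · ·
T1:
  2·area = 26
  edge (8, 21)→(8, 8): d=(0,-13) inclusive
  edge (8, 8)→(10, 8): d=(2,0) inclusive
  edge (10, 8)→(8, 21): d=(-2,13) inclusive
    (4,4)@(9, 9): e=[13,2,11] → █
    (4,5)@(9, 11): e=[13,6,7] → █
    (4,6)@(9, 13): e=[13,10,3] → █
    (4,7)@(9, 15): e=[13,14,-1] → ·
  covered (3 px):
    · · · · ·
    · · · · ·
    · · · · ·
    · · · · ·
    · · · · █
    · · · · █
    · · · · █
    · · · · ·
    · · · · ·
    · · · · ·
    · · · · ·
    · · · · ·
T2:
  degenerate (2·area = 0) — covers nothing

Final: 6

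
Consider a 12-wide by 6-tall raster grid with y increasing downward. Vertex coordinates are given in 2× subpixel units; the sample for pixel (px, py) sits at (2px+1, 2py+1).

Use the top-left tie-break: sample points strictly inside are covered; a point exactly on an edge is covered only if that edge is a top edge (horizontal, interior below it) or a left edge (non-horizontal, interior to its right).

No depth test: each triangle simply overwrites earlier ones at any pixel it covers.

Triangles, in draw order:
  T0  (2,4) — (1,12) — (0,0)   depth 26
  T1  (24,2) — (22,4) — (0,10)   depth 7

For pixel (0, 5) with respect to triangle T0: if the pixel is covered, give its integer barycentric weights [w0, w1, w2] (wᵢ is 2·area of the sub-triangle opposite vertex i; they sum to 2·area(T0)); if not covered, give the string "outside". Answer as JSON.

T0:
  2·area = 20
  edge (2, 4)→(1, 12): d=(-1,8) right/bottom  bias=-1
  edge (1, 12)→(0, 0): d=(-1,-12) top-left  bias=+0
  edge (0, 0)→(2, 4): d=(2,4) right/bottom  bias=-1
    (0,1)@(1, 3): e=[9,9,2] → X
    (1,1)@(3, 3): e=[-7,33,-6] → .
    (0,2)@(1, 5): e=[7,7,6] → X
    (1,2)@(3, 5): e=[-9,31,-2] → .
    (0,3)@(1, 7): e=[5,5,10] → X
    (1,3)@(3, 7): e=[-11,29,2] → .
    (0,4)@(1, 9): e=[3,3,14] → X
    (1,4)@(3, 9): e=[-13,27,6] → .
    (0,5)@(1, 11): e=[1,1,18] → X
    (1,5)@(3, 11): e=[-15,25,10] → .
  covered (5 px):
    . . . . . . . . . . . .
    X . . . . . . . . . . .
    X . . . . . . . . . . .
    X . . . . . . . . . . .
    X . . . . . . . . . . .
    X . . . . . . . . . . .
T1:
  2·area = 32
  edge (24, 2)→(22, 4): d=(-2,2) right/bottom  bias=-1
  edge (22, 4)→(0, 10): d=(-22,6) right/bottom  bias=-1
  edge (0, 10)→(24, 2): d=(24,-8) top-left  bias=+0
    (10,1)@(21, 3): e=[4,28,0] → X  [on edge]
    (11,1)@(23, 3): e=[0,16,16] → .  [on edge]
    (7,2)@(15, 5): e=[12,20,0] → X  [on edge]
    (8,2)@(17, 5): e=[8,8,16] → X
    (9,2)@(19, 5): e=[4,-4,32] → .
    (10,2)@(21, 5): e=[0,-16,48] → .  [on edge]
    (4,3)@(9, 7): e=[20,12,0] → X  [on edge]
    (5,3)@(11, 7): e=[16,0,16] → .  [on edge]
    (7,3)@(15, 7): e=[8,-24,48] → .
    (8,3)@(17, 7): e=[4,-36,64] → .
    (9,3)@(19, 7): e=[0,-48,80] → .  [on edge]
    (1,4)@(3, 9): e=[28,4,0] → X  [on edge]
    (8,4)@(17, 9): e=[0,-80,112] → .  [on edge]
    (7,5)@(15, 11): e=[0,-112,144] → .  [on edge]
  covered (5 px):
    . . . . . . . . . . . .
    . . . . . . . . . . X .
    . . . . . . . X X . . .
    . . . . X . . . . . . .
    . X . . . . . . . . . .
    . . . . . . . . . . . .

Result: [1,18,1]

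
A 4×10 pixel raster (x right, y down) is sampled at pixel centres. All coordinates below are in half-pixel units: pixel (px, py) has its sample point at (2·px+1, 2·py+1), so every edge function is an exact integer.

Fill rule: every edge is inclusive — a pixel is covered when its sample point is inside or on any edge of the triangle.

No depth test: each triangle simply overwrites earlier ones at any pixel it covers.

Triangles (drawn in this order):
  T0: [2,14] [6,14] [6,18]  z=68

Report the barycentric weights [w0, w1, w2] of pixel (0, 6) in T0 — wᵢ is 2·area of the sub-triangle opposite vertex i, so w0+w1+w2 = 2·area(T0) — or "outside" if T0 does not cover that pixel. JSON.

T0:
  2·area = 16
  edge (2, 14)→(6, 14): d=(4,0) inclusive
  edge (6, 14)→(6, 18): d=(0,4) inclusive
  edge (6, 18)→(2, 14): d=(-4,-4) inclusive
    (0,6)@(1, 13): e=[-4,20,0] → ·  [on edge]
    (1,7)@(3, 15): e=[4,12,0] → █  [on edge]
    (2,7)@(5, 15): e=[4,4,8] → █
    (3,7)@(7, 15): e=[4,-4,16] → ·
    (1,8)@(3, 17): e=[12,12,-8] → ·
    (2,8)@(5, 17): e=[12,4,0] → █  [on edge]
    (3,8)@(7, 17): e=[12,-4,8] → ·
    (2,9)@(5, 19): e=[20,4,-8] → ·
    (3,9)@(7, 19): e=[20,-4,0] → ·  [on edge]
  covered (3 px):
    · · · ·
    · · · ·
    · · · ·
    · · · ·
    · · · ·
    · · · ·
    · · · ·
    · █ █ ·
    · · █ ·
    · · · ·

Answer: "outside"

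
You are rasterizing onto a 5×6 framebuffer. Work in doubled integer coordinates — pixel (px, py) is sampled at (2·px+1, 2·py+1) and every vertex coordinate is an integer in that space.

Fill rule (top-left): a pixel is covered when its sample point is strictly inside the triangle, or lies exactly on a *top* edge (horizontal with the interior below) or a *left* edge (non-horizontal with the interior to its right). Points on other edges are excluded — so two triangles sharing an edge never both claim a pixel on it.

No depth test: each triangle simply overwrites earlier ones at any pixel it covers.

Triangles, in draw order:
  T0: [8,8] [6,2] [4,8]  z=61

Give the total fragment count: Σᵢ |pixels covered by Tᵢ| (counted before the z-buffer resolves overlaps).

T0:
  2·area = 24  (B↔C swapped to make it positive)
  edge (8, 8)→(4, 8): d=(-4,0) right/bottom  bias=-1
  edge (4, 8)→(6, 2): d=(2,-6) top-left  bias=+0
  edge (6, 2)→(8, 8): d=(2,6) right/bottom  bias=-1
    (2,2)@(5, 5): e=[12,0,12] → █  [on edge]
    (3,2)@(7, 5): e=[12,12,0] → ·  [on edge]
    (2,3)@(5, 7): e=[4,4,16] → █
    (3,3)@(7, 7): e=[4,16,4] → █
    (4,3)@(9, 7): e=[4,28,-8] → ·
    (2,4)@(5, 9): e=[-4,8,20] → ·
    (3,4)@(7, 9): e=[-4,20,8] → ·
    (1,5)@(3, 11): e=[-12,0,36] → ·  [on edge]
    (4,5)@(9, 11): e=[-12,36,0] → ·  [on edge]
  covered (3 px):
    · · · · ·
    · · · · ·
    · · █ · ·
    · · █ █ ·
    · · · · ·
    · · · · ·

Answer: 3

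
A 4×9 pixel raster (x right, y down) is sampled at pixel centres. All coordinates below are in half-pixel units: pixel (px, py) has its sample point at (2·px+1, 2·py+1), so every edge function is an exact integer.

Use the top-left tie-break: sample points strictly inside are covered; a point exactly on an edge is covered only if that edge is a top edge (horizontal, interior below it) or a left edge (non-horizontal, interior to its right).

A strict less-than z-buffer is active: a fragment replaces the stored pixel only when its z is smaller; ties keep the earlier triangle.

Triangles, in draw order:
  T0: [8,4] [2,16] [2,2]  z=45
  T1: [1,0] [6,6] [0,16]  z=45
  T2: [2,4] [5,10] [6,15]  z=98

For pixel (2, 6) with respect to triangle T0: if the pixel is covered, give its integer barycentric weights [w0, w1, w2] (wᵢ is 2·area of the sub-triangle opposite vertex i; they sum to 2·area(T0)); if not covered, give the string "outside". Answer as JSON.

T0:
  2·area = 84
  edge (8, 4)→(2, 16): d=(-6,12) right/bottom  bias=-1
  edge (2, 16)→(2, 2): d=(0,-14) top-left  bias=+0
  edge (2, 2)→(8, 4): d=(6,2) right/bottom  bias=-1
    (1,1)@(3, 3): e=[66,14,4] → X
    (2,1)@(5, 3): e=[42,42,0] → .  [on edge]
    (1,2)@(3, 5): e=[54,14,16] → X
    (2,2)@(5, 5): e=[30,42,12] → X
    (3,2)@(7, 5): e=[6,70,8] → X
    (1,3)@(3, 7): e=[42,14,28] → X
    (3,3)@(7, 7): e=[-6,70,20] → .
    (1,4)@(3, 9): e=[30,14,40] → X
    (3,4)@(7, 9): e=[-18,70,32] → .
    (1,5)@(3, 11): e=[18,14,52] → X
    (2,5)@(5, 11): e=[-6,42,48] → .
    (1,6)@(3, 13): e=[6,14,64] → X
  covered (10 px):
    . . . .
    . X . .
    . X X X
    . X X .
    . X X .
    . X . .
    . X . .
    . . . .
    . . . .
T1:
  2·area = 86
  edge (1, 0)→(6, 6): d=(5,6) right/bottom  bias=-1
  edge (6, 6)→(0, 16): d=(-6,10) right/bottom  bias=-1
  edge (0, 16)→(1, 0): d=(1,-16) top-left  bias=+0
    (0,0)@(1, 1): e=[5,80,1] → X
    (1,0)@(3, 1): e=[-7,60,33] → .
    (0,1)@(1, 3): e=[15,68,3] → X
    (1,1)@(3, 3): e=[3,48,35] → X
    (2,1)@(5, 3): e=[-9,28,67] → .
    (0,2)@(1, 5): e=[25,56,5] → X
    (2,2)@(5, 5): e=[1,16,69] → X
    (3,2)@(7, 5): e=[-11,-4,101] → .
    (0,3)@(1, 7): e=[35,44,7] → X
    (3,3)@(7, 7): e=[-1,-16,103] → .
    (0,4)@(1, 9): e=[45,32,9] → X
    (2,4)@(5, 9): e=[21,-8,73] → .
    (1,5)@(3, 11): e=[43,0,43] → .  [on edge]
  covered (13 px):
    X . . .
    X X . .
    X X X .
    X X X .
    X X . .
    X . . .
    X . . .
    . . . .
    . . . .
T2:
  2·area = 9
  edge (2, 4)→(5, 10): d=(3,6) right/bottom  bias=-1
  edge (5, 10)→(6, 15): d=(1,5) right/bottom  bias=-1
  edge (6, 15)→(2, 4): d=(-4,-11) top-left  bias=+0
    (2,5)@(5, 11): e=[3,1,5] → X
    (3,5)@(7, 11): e=[-9,-9,27] → .
    (2,6)@(5, 13): e=[9,3,-3] → .
  covered (1 px):
    . . . .
    . . . .
    . . . .
    . . . .
    . . . .
    . . X .
    . . . .
    . . . .
    . . . .

Final: "outside"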